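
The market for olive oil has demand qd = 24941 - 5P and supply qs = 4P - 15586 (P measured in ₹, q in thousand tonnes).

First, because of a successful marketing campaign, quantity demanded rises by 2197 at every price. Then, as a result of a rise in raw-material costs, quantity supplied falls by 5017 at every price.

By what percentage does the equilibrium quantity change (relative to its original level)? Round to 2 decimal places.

-74.64

Before the shock: 24941 - 5P = 4P - 15586 ⇒ 40527 = 9P ⇒ P = 4503, q = 2426.
With the change applied: demand qd = 27138 - 5P, supply qs = 4P - 20603.
Setting them equal: 27138 - 5P = 4P - 20603 → 47741 = 9P, so P = 47741/9 ≈ 5304.5556 and q = 5537/9 ≈ 615.2222.
%Δq = (615.2222 − 2426) / 2426 × 100 = -74.64%.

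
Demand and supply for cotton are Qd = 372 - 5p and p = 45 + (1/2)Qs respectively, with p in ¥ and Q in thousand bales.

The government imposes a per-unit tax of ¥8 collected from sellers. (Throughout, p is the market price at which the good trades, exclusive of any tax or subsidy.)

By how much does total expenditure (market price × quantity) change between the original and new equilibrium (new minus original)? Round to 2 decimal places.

-684.41

Original equilibrium: 372 - 5p = 2p - 90 gives 462 = 7p, so p = 66 and Q = 42.
Since sellers keep the price net of the tax, the effective supply curve becomes Qs = 2p - 106.
New equilibrium: 372 - 5p = 2p - 106 ⇒ 478 = 7p ⇒ p = 478/7 ≈ 68.2857, Q = 214/7 ≈ 30.5714.
Expenditure moves from 66×42 = 2772 to 68.2857×30.5714 = 2087.5918; change = -684.41.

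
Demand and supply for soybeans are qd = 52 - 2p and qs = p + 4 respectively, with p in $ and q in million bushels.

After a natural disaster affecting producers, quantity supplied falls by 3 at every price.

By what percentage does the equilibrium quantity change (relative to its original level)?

Before the shock: 52 - 2p = p + 4 ⇒ 48 = 3p ⇒ p = 16, q = 20.
The new curves are qd = 52 - 2p (demand) and qs = p + 1 (supply).
Equate the new curves: 52 - 2p = p + 1, giving 51 = 3p, p = 17, q = 18.
%Δq = (18 − 20) / 20 × 100 = -10%.

-10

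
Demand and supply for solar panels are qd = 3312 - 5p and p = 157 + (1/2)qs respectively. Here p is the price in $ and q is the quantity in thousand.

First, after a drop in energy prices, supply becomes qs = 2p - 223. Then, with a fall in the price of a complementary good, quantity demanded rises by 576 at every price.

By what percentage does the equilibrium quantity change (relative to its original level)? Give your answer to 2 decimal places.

+31.80

Solve the original market: 3312 - 5p = 2p - 314, hence p = 518 and q = 722.
The shock moves the curves to qd = 3888 - 5p and qs = 2p - 223.
Setting them equal: 3888 - 5p = 2p - 223 → 4111 = 7p, so p = 4111/7 ≈ 587.2857 and q = 6661/7 ≈ 951.5714.
%Δq = (951.5714 − 722) / 722 × 100 = +31.80%.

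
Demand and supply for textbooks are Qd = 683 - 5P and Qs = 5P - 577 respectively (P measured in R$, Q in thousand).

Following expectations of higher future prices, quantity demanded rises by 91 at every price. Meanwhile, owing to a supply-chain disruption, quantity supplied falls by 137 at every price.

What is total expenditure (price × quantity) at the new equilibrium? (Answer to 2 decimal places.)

4464.00

Solve the original market: 683 - 5P = 5P - 577, hence P = 126 and Q = 53.
After the shift, demand is Qd = 774 - 5P and supply is Qs = 5P - 714.
New equilibrium: 774 - 5P = 5P - 714 ⇒ 1488 = 10P ⇒ P = 148.8, Q = 30.
New expenditure = 148.8 × 30 = 4464.00.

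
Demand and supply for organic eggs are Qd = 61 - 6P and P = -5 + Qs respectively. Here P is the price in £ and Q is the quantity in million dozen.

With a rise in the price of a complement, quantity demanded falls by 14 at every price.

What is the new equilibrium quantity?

Original equilibrium: 61 - 6P = P + 5 gives 56 = 7P, so P = 8 and Q = 13.
With the change applied: demand Qd = 47 - 6P, supply Qs = P + 5.
Equate the new curves: 47 - 6P = P + 5, giving 42 = 7P, P = 6, Q = 11.

11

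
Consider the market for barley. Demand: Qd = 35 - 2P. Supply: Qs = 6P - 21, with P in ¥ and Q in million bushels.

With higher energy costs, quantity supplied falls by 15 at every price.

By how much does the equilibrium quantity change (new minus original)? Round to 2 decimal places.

-3.75

Initially, 35 - 2P = 6P - 21, so 56 = 8P and P = 7, Q = 21.
With the change applied: demand Qd = 35 - 2P, supply Qs = 6P - 36.
Setting them equal: 35 - 2P = 6P - 36 → 71 = 8P, so P = 8.875 and Q = 17.25.
ΔQ = 17.25 − 21 = -3.75.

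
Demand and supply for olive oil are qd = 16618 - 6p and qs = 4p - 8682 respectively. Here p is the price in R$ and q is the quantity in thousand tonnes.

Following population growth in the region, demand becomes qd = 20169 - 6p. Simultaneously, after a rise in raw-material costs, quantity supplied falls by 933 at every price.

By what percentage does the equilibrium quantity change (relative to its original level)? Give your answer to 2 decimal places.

+59.85

Solve the original market: 16618 - 6p = 4p - 8682, hence p = 2530 and q = 1438.
The shock moves the curves to qd = 20169 - 6p and qs = 4p - 9615.
Clearing the new market: 20169 - 6p = 4p - 9615, so p = 2978.4 and q = 2298.6.
%Δq = (2298.6 − 1438) / 1438 × 100 = +59.85%.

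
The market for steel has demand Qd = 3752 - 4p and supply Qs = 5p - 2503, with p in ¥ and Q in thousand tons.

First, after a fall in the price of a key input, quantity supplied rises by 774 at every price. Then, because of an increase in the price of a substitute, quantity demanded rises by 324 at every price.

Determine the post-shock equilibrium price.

645

Solve the original market: 3752 - 4p = 5p - 2503, hence p = 695 and Q = 972.
The new curves are Qd = 4076 - 4p (demand) and Qs = 5p - 1729 (supply).
New equilibrium: 4076 - 4p = 5p - 1729 ⇒ 5805 = 9p ⇒ p = 645, Q = 1496.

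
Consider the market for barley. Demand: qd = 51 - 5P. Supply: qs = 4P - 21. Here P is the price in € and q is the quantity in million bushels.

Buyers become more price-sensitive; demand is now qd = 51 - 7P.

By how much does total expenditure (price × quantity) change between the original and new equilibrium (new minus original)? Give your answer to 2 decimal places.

-54.08

Original equilibrium: 51 - 5P = 4P - 21 gives 72 = 9P, so P = 8 and q = 11.
The new curves are qd = 51 - 7P (demand) and qs = 4P - 21 (supply).
New equilibrium: 51 - 7P = 4P - 21 ⇒ 72 = 11P ⇒ P = 72/11 ≈ 6.5455, q = 57/11 ≈ 5.1818.
Expenditure moves from 8×11 = 88 to 6.5455×5.1818 = 33.9174; change = -54.08.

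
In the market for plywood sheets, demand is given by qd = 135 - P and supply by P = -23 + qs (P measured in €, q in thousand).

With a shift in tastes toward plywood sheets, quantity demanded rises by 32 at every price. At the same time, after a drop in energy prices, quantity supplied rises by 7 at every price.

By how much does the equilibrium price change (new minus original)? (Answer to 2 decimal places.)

+12.50

Before the shock: 135 - P = P + 23 ⇒ 112 = 2P ⇒ P = 56, q = 79.
With the change applied: demand qd = 167 - P, supply qs = P + 30.
New equilibrium: 167 - P = P + 30 ⇒ 137 = 2P ⇒ P = 68.5, q = 98.5.
ΔP = 68.5 − 56 = +12.50.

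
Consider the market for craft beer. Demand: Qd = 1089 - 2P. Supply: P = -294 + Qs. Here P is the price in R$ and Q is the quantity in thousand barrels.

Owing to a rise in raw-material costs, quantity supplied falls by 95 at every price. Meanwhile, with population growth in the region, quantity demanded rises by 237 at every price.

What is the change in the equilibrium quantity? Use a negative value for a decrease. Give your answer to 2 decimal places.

Initially, 1089 - 2P = P + 294, so 795 = 3P and P = 265, Q = 559.
The shock moves the curves to Qd = 1326 - 2P and Qs = P + 199.
Equate the new curves: 1326 - 2P = P + 199, giving 1127 = 3P, P = 1127/3 ≈ 375.6667, Q = 1724/3 ≈ 574.6667.
ΔQ = 574.6667 − 559 = +15.67.

+15.67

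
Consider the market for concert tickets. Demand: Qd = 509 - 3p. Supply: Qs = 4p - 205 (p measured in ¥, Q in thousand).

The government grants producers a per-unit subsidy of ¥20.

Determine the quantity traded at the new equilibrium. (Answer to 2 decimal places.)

237.29

Original equilibrium: 509 - 3p = 4p - 205 gives 714 = 7p, so p = 102 and Q = 203.
Since sellers receive the price plus the subsidy, the effective supply curve becomes Qs = 4p - 125.
Setting them equal: 509 - 3p = 4p - 125 → 634 = 7p, so p = 634/7 ≈ 90.5714 and Q = 1661/7 ≈ 237.2857.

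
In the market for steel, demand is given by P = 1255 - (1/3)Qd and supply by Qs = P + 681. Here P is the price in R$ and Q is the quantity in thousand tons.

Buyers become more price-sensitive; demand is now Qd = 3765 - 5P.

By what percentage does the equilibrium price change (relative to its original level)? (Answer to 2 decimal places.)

Solve the original market: 3765 - 3P = P + 681, hence P = 771 and Q = 1452.
The new curves are Qd = 3765 - 5P (demand) and Qs = P + 681 (supply).
Setting them equal: 3765 - 5P = P + 681 → 3084 = 6P, so P = 514 and Q = 1195.
%ΔP = (514 − 771) / 771 × 100 = -33.33%.

-33.33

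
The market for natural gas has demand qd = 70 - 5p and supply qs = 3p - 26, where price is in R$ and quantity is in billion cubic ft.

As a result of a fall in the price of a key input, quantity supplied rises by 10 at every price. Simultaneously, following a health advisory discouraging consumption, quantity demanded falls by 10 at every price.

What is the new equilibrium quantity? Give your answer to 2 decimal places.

12.50

Initially, 70 - 5p = 3p - 26, so 96 = 8p and p = 12, q = 10.
After the shift, demand is qd = 60 - 5p and supply is qs = 3p - 16.
Clearing the new market: 60 - 5p = 3p - 16, so p = 9.5 and q = 12.5.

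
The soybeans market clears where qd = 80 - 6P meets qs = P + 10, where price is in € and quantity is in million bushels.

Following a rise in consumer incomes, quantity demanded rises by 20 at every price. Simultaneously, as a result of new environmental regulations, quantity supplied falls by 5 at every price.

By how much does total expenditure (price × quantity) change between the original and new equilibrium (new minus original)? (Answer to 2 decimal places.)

+52.04

Initially, 80 - 6P = P + 10, so 70 = 7P and P = 10, q = 20.
The shock moves the curves to qd = 100 - 6P and qs = P + 5.
New equilibrium: 100 - 6P = P + 5 ⇒ 95 = 7P ⇒ P = 95/7 ≈ 13.5714, q = 130/7 ≈ 18.5714.
Expenditure moves from 10×20 = 200 to 13.5714×18.5714 = 252.0408; change = +52.04.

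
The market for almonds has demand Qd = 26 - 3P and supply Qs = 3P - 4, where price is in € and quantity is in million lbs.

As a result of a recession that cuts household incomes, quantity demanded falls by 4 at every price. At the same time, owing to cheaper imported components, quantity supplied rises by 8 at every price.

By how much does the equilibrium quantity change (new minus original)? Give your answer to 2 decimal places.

+2.00

Initially, 26 - 3P = 3P - 4, so 30 = 6P and P = 5, Q = 11.
After the shift, demand is Qd = 22 - 3P and supply is Qs = 3P + 4.
New equilibrium: 22 - 3P = 3P + 4 ⇒ 18 = 6P ⇒ P = 3, Q = 13.
ΔQ = 13 − 11 = +2.00.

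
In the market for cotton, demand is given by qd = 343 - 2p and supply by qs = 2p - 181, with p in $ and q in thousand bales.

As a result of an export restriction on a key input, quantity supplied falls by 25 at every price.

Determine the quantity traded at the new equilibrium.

Before the shock: 343 - 2p = 2p - 181 ⇒ 524 = 4p ⇒ p = 131, q = 81.
With the change applied: demand qd = 343 - 2p, supply qs = 2p - 206.
Clearing the new market: 343 - 2p = 2p - 206, so p = 137.25 and q = 68.5.

68.5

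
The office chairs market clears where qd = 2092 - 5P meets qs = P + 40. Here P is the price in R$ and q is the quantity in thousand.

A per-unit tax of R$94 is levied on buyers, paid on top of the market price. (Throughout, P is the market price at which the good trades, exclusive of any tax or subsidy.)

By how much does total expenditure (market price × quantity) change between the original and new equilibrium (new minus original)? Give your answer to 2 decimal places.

Initially, 2092 - 5P = P + 40, so 2052 = 6P and P = 342, q = 382.
Since buyers pay the price plus the tax, the effective demand curve becomes qd = 1622 - 5P.
Clearing the new market: 1622 - 5P = P + 40, so P = 791/3 ≈ 263.6667 and q = 911/3 ≈ 303.6667.
Expenditure moves from 342×382 = 130644 to 263.6667×303.6667 = 80066.7778; change = -50577.22.

-50577.22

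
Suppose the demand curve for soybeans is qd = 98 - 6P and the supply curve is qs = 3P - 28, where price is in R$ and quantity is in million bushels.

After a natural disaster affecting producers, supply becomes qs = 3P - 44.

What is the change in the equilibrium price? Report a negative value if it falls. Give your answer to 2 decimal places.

Before the shock: 98 - 6P = 3P - 28 ⇒ 126 = 9P ⇒ P = 14, q = 14.
After the shift, demand is qd = 98 - 6P and supply is qs = 3P - 44.
Equate the new curves: 98 - 6P = 3P - 44, giving 142 = 9P, P = 142/9 ≈ 15.7778, q = 10/3 ≈ 3.3333.
ΔP = 15.7778 − 14 = +1.78.

+1.78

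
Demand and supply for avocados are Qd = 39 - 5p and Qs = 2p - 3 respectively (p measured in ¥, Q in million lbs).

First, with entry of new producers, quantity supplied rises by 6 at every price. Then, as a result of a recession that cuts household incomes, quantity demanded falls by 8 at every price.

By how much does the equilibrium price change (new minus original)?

Original equilibrium: 39 - 5p = 2p - 3 gives 42 = 7p, so p = 6 and Q = 9.
With the change applied: demand Qd = 31 - 5p, supply Qs = 2p + 3.
Clearing the new market: 31 - 5p = 2p + 3, so p = 4 and Q = 11.
Δp = 4 − 6 = -2.

-2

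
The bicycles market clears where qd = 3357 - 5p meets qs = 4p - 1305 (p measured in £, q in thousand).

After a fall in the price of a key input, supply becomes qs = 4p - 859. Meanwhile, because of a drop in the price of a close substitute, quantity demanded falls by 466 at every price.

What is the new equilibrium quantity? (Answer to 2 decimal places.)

Before the shock: 3357 - 5p = 4p - 1305 ⇒ 4662 = 9p ⇒ p = 518, q = 767.
With the change applied: demand qd = 2891 - 5p, supply qs = 4p - 859.
Clearing the new market: 2891 - 5p = 4p - 859, so p = 1250/3 ≈ 416.6667 and q = 2423/3 ≈ 807.6667.

807.67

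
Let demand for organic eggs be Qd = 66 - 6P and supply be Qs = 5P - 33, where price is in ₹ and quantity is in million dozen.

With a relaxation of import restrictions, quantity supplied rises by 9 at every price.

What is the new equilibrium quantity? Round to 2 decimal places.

16.91

Solve the original market: 66 - 6P = 5P - 33, hence P = 9 and Q = 12.
The shock moves the curves to Qd = 66 - 6P and Qs = 5P - 24.
Clearing the new market: 66 - 6P = 5P - 24, so P = 90/11 ≈ 8.1818 and Q = 186/11 ≈ 16.9091.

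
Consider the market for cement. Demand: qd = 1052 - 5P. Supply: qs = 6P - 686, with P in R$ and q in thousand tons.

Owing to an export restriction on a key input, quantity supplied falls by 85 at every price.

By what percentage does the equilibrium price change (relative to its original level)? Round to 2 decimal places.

Original equilibrium: 1052 - 5P = 6P - 686 gives 1738 = 11P, so P = 158 and q = 262.
The shock moves the curves to qd = 1052 - 5P and qs = 6P - 771.
Setting them equal: 1052 - 5P = 6P - 771 → 1823 = 11P, so P = 1823/11 ≈ 165.7273 and q = 2457/11 ≈ 223.3636.
%ΔP = (165.7273 − 158) / 158 × 100 = +4.89%.

+4.89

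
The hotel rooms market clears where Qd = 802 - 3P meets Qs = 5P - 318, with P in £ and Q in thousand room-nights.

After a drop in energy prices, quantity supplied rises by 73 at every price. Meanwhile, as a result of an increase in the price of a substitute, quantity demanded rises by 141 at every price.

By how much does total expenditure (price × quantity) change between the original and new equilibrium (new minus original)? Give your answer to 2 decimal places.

Initially, 802 - 3P = 5P - 318, so 1120 = 8P and P = 140, Q = 382.
The shock moves the curves to Qd = 943 - 3P and Qs = 5P - 245.
New equilibrium: 943 - 3P = 5P - 245 ⇒ 1188 = 8P ⇒ P = 148.5, Q = 497.5.
Expenditure moves from 140×382 = 53480 to 148.5×497.5 = 73878.75; change = +20398.75.

+20398.75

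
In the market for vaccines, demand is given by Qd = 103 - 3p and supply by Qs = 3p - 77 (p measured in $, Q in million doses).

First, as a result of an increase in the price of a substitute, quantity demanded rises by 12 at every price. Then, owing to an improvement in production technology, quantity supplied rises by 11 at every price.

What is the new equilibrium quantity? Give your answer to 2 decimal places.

24.50

Solve the original market: 103 - 3p = 3p - 77, hence p = 30 and Q = 13.
With the change applied: demand Qd = 115 - 3p, supply Qs = 3p - 66.
Equate the new curves: 115 - 3p = 3p - 66, giving 181 = 6p, p = 181/6 ≈ 30.1667, Q = 24.5.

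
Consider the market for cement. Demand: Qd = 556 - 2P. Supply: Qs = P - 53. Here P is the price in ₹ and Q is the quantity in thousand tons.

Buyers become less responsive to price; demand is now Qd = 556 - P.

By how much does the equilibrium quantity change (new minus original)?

Original equilibrium: 556 - 2P = P - 53 gives 609 = 3P, so P = 203 and Q = 150.
After the shift, demand is Qd = 556 - P and supply is Qs = P - 53.
Setting them equal: 556 - P = P - 53 → 609 = 2P, so P = 304.5 and Q = 251.5.
ΔQ = 251.5 − 150 = +101.5.

+101.5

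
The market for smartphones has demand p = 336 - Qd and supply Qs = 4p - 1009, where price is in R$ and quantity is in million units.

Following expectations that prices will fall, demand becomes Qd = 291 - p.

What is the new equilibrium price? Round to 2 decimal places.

Original equilibrium: 336 - p = 4p - 1009 gives 1345 = 5p, so p = 269 and Q = 67.
With the change applied: demand Qd = 291 - p, supply Qs = 4p - 1009.
New equilibrium: 291 - p = 4p - 1009 ⇒ 1300 = 5p ⇒ p = 260, Q = 31.

260.00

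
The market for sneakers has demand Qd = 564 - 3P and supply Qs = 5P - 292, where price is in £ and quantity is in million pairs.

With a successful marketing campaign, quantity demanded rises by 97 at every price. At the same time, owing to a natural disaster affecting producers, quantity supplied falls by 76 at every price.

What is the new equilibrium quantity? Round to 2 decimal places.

275.13

Solve the original market: 564 - 3P = 5P - 292, hence P = 107 and Q = 243.
The shock moves the curves to Qd = 661 - 3P and Qs = 5P - 368.
Setting them equal: 661 - 3P = 5P - 368 → 1029 = 8P, so P = 128.625 and Q = 275.125.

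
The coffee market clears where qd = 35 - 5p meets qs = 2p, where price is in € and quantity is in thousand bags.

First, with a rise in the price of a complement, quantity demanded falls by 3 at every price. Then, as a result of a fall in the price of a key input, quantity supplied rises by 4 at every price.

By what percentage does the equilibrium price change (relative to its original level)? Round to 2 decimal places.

-20.00

Original equilibrium: 35 - 5p = 2p gives 35 = 7p, so p = 5 and q = 10.
After the shift, demand is qd = 32 - 5p and supply is qs = 2p + 4.
Setting them equal: 32 - 5p = 2p + 4 → 28 = 7p, so p = 4 and q = 12.
%Δp = (4 − 5) / 5 × 100 = -20.00%.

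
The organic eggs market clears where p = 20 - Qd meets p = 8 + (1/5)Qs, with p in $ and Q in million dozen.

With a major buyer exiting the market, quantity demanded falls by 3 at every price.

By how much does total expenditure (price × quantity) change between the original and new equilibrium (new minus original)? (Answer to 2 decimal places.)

Original equilibrium: 20 - p = 5p - 40 gives 60 = 6p, so p = 10 and Q = 10.
The new curves are Qd = 17 - p (demand) and Qs = 5p - 40 (supply).
Setting them equal: 17 - p = 5p - 40 → 57 = 6p, so p = 9.5 and Q = 7.5.
Expenditure moves from 10×10 = 100 to 9.5×7.5 = 71.25; change = -28.75.

-28.75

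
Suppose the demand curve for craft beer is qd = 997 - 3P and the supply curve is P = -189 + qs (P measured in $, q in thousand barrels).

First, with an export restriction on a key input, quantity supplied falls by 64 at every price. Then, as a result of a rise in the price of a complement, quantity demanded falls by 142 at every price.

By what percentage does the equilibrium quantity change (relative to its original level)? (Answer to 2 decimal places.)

Initially, 997 - 3P = P + 189, so 808 = 4P and P = 202, q = 391.
The new curves are qd = 855 - 3P (demand) and qs = P + 125 (supply).
Equate the new curves: 855 - 3P = P + 125, giving 730 = 4P, P = 182.5, q = 307.5.
%Δq = (307.5 − 391) / 391 × 100 = -21.36%.

-21.36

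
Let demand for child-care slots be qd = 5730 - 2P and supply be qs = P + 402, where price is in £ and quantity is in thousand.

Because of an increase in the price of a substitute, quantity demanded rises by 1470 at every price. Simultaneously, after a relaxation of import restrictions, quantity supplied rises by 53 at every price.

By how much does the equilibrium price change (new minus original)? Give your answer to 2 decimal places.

+472.33

Solve the original market: 5730 - 2P = P + 402, hence P = 1776 and q = 2178.
With the change applied: demand qd = 7200 - 2P, supply qs = P + 455.
Equate the new curves: 7200 - 2P = P + 455, giving 6745 = 3P, P = 6745/3 ≈ 2248.3333, q = 8110/3 ≈ 2703.3333.
ΔP = 2248.3333 − 1776 = +472.33.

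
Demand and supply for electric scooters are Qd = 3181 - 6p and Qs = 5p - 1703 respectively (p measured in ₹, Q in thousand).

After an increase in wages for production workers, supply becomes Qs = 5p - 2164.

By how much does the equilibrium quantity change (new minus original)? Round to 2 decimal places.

-251.45

Original equilibrium: 3181 - 6p = 5p - 1703 gives 4884 = 11p, so p = 444 and Q = 517.
The shock moves the curves to Qd = 3181 - 6p and Qs = 5p - 2164.
Setting them equal: 3181 - 6p = 5p - 2164 → 5345 = 11p, so p = 5345/11 ≈ 485.9091 and Q = 2921/11 ≈ 265.5455.
ΔQ = 265.5455 − 517 = -251.45.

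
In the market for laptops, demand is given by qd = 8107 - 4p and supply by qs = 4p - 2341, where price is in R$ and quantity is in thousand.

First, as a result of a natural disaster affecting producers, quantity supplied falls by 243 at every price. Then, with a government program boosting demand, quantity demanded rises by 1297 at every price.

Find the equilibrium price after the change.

Before the shock: 8107 - 4p = 4p - 2341 ⇒ 10448 = 8p ⇒ p = 1306, q = 2883.
The shock moves the curves to qd = 9404 - 4p and qs = 4p - 2584.
Setting them equal: 9404 - 4p = 4p - 2584 → 11988 = 8p, so p = 1498.5 and q = 3410.

1498.5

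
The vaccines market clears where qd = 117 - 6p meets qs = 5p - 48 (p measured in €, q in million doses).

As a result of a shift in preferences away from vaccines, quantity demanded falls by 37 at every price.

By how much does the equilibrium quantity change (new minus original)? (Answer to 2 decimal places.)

Solve the original market: 117 - 6p = 5p - 48, hence p = 15 and q = 27.
After the shift, demand is qd = 80 - 6p and supply is qs = 5p - 48.
Setting them equal: 80 - 6p = 5p - 48 → 128 = 11p, so p = 128/11 ≈ 11.6364 and q = 112/11 ≈ 10.1818.
Δq = 10.1818 − 27 = -16.82.

-16.82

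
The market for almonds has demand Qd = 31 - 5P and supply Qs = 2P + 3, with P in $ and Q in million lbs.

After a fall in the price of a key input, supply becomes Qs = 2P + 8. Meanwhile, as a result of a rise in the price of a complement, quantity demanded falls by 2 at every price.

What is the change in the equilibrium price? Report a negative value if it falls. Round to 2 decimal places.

Initially, 31 - 5P = 2P + 3, so 28 = 7P and P = 4, Q = 11.
The shock moves the curves to Qd = 29 - 5P and Qs = 2P + 8.
New equilibrium: 29 - 5P = 2P + 8 ⇒ 21 = 7P ⇒ P = 3, Q = 14.
ΔP = 3 − 4 = -1.00.

-1.00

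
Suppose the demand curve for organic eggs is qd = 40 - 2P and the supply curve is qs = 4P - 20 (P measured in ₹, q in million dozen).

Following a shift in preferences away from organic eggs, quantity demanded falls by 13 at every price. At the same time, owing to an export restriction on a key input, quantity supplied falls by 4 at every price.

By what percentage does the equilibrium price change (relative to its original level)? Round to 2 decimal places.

-15.00

Initially, 40 - 2P = 4P - 20, so 60 = 6P and P = 10, q = 20.
After the shift, demand is qd = 27 - 2P and supply is qs = 4P - 24.
Clearing the new market: 27 - 2P = 4P - 24, so P = 8.5 and q = 10.
%ΔP = (8.5 − 10) / 10 × 100 = -15.00%.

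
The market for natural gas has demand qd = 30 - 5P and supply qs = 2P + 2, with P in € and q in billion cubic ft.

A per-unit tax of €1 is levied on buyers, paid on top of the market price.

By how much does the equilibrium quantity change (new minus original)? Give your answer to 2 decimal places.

Solve the original market: 30 - 5P = 2P + 2, hence P = 4 and q = 10.
Since buyers pay the price plus the tax, the effective demand curve becomes qd = 25 - 5P.
Clearing the new market: 25 - 5P = 2P + 2, so P = 23/7 ≈ 3.2857 and q = 60/7 ≈ 8.5714.
Δq = 8.5714 − 10 = -1.43.

-1.43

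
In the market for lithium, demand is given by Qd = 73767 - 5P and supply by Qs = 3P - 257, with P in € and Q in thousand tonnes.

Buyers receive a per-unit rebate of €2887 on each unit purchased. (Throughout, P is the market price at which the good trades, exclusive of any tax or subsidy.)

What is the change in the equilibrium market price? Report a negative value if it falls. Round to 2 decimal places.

+1804.38

Solve the original market: 73767 - 5P = 3P - 257, hence P = 9253 and Q = 27502.
Since buyers' out-of-pocket price is the market price minus the rebate, the effective demand curve becomes Qd = 88202 - 5P.
New equilibrium: 88202 - 5P = 3P - 257 ⇒ 88459 = 8P ⇒ P = 11057.375, Q = 32915.125.
ΔP = 11057.375 − 9253 = +1804.38.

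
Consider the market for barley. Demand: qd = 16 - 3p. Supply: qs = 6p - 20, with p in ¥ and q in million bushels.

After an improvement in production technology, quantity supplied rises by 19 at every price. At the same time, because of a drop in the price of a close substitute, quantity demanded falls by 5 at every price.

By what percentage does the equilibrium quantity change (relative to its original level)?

+75

Original equilibrium: 16 - 3p = 6p - 20 gives 36 = 9p, so p = 4 and q = 4.
With the change applied: demand qd = 11 - 3p, supply qs = 6p - 1.
Clearing the new market: 11 - 3p = 6p - 1, so p = 4/3 ≈ 1.3333 and q = 7.
%Δq = (7 − 4) / 4 × 100 = +75%.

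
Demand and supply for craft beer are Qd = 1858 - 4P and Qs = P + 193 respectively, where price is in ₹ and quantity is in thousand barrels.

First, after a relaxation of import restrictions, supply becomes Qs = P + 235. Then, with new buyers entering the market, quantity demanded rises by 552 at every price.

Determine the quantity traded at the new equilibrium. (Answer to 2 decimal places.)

Initially, 1858 - 4P = P + 193, so 1665 = 5P and P = 333, Q = 526.
The new curves are Qd = 2410 - 4P (demand) and Qs = P + 235 (supply).
Setting them equal: 2410 - 4P = P + 235 → 2175 = 5P, so P = 435 and Q = 670.

670.00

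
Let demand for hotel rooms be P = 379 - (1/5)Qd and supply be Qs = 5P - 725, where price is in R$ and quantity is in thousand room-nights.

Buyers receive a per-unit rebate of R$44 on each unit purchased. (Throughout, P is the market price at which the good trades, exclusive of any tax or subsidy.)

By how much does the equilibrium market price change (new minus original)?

Original equilibrium: 1895 - 5P = 5P - 725 gives 2620 = 10P, so P = 262 and Q = 585.
Since buyers' out-of-pocket price is the market price minus the rebate, the effective demand curve becomes Qd = 2115 - 5P.
Equate the new curves: 2115 - 5P = 5P - 725, giving 2840 = 10P, P = 284, Q = 695.
ΔP = 284 − 262 = +22.

+22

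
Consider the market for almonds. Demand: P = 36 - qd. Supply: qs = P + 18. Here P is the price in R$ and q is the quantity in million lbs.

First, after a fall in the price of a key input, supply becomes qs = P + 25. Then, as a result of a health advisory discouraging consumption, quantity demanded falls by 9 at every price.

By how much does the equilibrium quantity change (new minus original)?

-1

Solve the original market: 36 - P = P + 18, hence P = 9 and q = 27.
With the change applied: demand qd = 27 - P, supply qs = P + 25.
New equilibrium: 27 - P = P + 25 ⇒ 2 = 2P ⇒ P = 1, q = 26.
Δq = 26 − 27 = -1.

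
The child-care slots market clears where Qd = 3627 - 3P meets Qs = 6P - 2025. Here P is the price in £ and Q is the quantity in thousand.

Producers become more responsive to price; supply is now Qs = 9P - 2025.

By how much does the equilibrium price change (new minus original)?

Solve the original market: 3627 - 3P = 6P - 2025, hence P = 628 and Q = 1743.
The shock moves the curves to Qd = 3627 - 3P and Qs = 9P - 2025.
Setting them equal: 3627 - 3P = 9P - 2025 → 5652 = 12P, so P = 471 and Q = 2214.
ΔP = 471 − 628 = -157.

-157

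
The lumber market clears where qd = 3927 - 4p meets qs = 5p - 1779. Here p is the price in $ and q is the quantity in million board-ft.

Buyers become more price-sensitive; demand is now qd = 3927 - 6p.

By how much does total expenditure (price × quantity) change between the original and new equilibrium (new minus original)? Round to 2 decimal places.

-459319.90

Before the shock: 3927 - 4p = 5p - 1779 ⇒ 5706 = 9p ⇒ p = 634, q = 1391.
With the change applied: demand qd = 3927 - 6p, supply qs = 5p - 1779.
Equate the new curves: 3927 - 6p = 5p - 1779, giving 5706 = 11p, p = 5706/11 ≈ 518.7273, q = 8961/11 ≈ 814.6364.
Expenditure moves from 634×1391 = 881894 to 518.7273×814.6364 = 422574.0992; change = -459319.90.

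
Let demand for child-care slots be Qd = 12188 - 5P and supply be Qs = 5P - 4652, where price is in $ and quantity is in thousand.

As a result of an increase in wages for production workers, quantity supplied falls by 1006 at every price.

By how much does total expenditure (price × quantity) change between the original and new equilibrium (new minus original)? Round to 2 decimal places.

Original equilibrium: 12188 - 5P = 5P - 4652 gives 16840 = 10P, so P = 1684 and Q = 3768.
The shock moves the curves to Qd = 12188 - 5P and Qs = 5P - 5658.
Equate the new curves: 12188 - 5P = 5P - 5658, giving 17846 = 10P, P = 1784.6, Q = 3265.
Expenditure moves from 1684×3768 = 6345312 to 1784.6×3265 = 5826719; change = -518593.00.

-518593.00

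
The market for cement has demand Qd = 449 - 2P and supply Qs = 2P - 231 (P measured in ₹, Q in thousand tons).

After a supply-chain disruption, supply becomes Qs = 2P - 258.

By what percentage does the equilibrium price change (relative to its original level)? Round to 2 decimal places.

+3.97

Before the shock: 449 - 2P = 2P - 231 ⇒ 680 = 4P ⇒ P = 170, Q = 109.
After the shift, demand is Qd = 449 - 2P and supply is Qs = 2P - 258.
Equate the new curves: 449 - 2P = 2P - 258, giving 707 = 4P, P = 176.75, Q = 95.5.
%ΔP = (176.75 − 170) / 170 × 100 = +3.97%.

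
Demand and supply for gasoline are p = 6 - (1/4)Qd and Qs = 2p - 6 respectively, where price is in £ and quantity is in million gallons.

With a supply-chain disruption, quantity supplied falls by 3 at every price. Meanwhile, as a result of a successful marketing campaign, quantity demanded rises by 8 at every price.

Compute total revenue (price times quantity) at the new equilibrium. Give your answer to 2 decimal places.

Initially, 24 - 4p = 2p - 6, so 30 = 6p and p = 5, Q = 4.
The new curves are Qd = 32 - 4p (demand) and Qs = 2p - 9 (supply).
Equate the new curves: 32 - 4p = 2p - 9, giving 41 = 6p, p = 41/6 ≈ 6.8333, Q = 14/3 ≈ 4.6667.
New expenditure = 6.8333 × 4.6667 = 31.89.

31.89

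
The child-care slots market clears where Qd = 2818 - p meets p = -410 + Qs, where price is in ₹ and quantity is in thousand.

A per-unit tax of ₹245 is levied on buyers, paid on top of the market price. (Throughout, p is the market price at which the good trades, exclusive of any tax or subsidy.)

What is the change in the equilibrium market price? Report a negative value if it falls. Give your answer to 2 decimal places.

Initially, 2818 - p = p + 410, so 2408 = 2p and p = 1204, Q = 1614.
Since buyers pay the price plus the tax, the effective demand curve becomes Qd = 2573 - p.
New equilibrium: 2573 - p = p + 410 ⇒ 2163 = 2p ⇒ p = 1081.5, Q = 1491.5.
Δp = 1081.5 − 1204 = -122.50.

-122.50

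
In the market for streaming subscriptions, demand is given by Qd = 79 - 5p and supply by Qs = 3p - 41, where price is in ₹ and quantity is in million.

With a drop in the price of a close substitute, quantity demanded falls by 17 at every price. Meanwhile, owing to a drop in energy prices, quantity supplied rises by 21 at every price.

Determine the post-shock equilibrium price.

10.25

Original equilibrium: 79 - 5p = 3p - 41 gives 120 = 8p, so p = 15 and Q = 4.
The shock moves the curves to Qd = 62 - 5p and Qs = 3p - 20.
Setting them equal: 62 - 5p = 3p - 20 → 82 = 8p, so p = 10.25 and Q = 10.75.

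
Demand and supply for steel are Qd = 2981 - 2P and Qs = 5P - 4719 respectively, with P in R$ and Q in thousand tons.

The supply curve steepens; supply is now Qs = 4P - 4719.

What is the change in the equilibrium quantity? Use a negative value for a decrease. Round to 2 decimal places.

Before the shock: 2981 - 2P = 5P - 4719 ⇒ 7700 = 7P ⇒ P = 1100, Q = 781.
The new curves are Qd = 2981 - 2P (demand) and Qs = 4P - 4719 (supply).
Setting them equal: 2981 - 2P = 4P - 4719 → 7700 = 6P, so P = 3850/3 ≈ 1283.3333 and Q = 1243/3 ≈ 414.3333.
ΔQ = 414.3333 − 781 = -366.67.

-366.67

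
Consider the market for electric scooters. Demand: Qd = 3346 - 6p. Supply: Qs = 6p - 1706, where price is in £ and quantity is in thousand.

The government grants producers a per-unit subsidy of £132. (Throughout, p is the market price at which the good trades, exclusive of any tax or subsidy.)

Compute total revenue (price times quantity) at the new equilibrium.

431680

Solve the original market: 3346 - 6p = 6p - 1706, hence p = 421 and Q = 820.
Since sellers receive the price plus the subsidy, the effective supply curve becomes Qs = 6p - 914.
Clearing the new market: 3346 - 6p = 6p - 914, so p = 355 and Q = 1216.
New expenditure = 355 × 1216 = 431680.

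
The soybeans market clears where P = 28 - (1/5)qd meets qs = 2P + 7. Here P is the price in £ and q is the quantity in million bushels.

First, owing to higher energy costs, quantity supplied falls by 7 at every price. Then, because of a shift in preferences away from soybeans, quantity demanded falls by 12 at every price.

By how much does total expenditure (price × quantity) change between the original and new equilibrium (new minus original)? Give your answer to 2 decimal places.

Solve the original market: 140 - 5P = 2P + 7, hence P = 19 and q = 45.
With the change applied: demand qd = 128 - 5P, supply qs = 2P.
Setting them equal: 128 - 5P = 2P → 128 = 7P, so P = 128/7 ≈ 18.2857 and q = 256/7 ≈ 36.5714.
Expenditure moves from 19×45 = 855 to 18.2857×36.5714 = 668.7347; change = -186.27.

-186.27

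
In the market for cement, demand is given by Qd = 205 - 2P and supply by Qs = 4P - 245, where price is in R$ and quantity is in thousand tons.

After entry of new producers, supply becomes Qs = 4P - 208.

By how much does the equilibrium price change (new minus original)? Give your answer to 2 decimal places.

Initially, 205 - 2P = 4P - 245, so 450 = 6P and P = 75, Q = 55.
The new curves are Qd = 205 - 2P (demand) and Qs = 4P - 208 (supply).
New equilibrium: 205 - 2P = 4P - 208 ⇒ 413 = 6P ⇒ P = 413/6 ≈ 68.8333, Q = 202/3 ≈ 67.3333.
ΔP = 68.8333 − 75 = -6.17.

-6.17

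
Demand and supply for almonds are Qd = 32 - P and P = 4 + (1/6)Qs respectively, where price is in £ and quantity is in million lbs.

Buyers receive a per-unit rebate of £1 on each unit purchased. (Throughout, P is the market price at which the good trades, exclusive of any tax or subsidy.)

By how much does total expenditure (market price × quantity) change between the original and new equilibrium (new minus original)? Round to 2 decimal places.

+10.41

Initially, 32 - P = 6P - 24, so 56 = 7P and P = 8, Q = 24.
Since buyers' out-of-pocket price is the market price minus the rebate, the effective demand curve becomes Qd = 33 - P.
Clearing the new market: 33 - P = 6P - 24, so P = 57/7 ≈ 8.1429 and Q = 174/7 ≈ 24.8571.
Expenditure moves from 8×24 = 192 to 8.1429×24.8571 = 202.4082; change = +10.41.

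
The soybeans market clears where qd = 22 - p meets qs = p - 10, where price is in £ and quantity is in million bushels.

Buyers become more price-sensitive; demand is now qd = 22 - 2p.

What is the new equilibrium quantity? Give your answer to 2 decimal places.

Solve the original market: 22 - p = p - 10, hence p = 16 and q = 6.
The new curves are qd = 22 - 2p (demand) and qs = p - 10 (supply).
New equilibrium: 22 - 2p = p - 10 ⇒ 32 = 3p ⇒ p = 32/3 ≈ 10.6667, q = 2/3 ≈ 0.6667.

0.67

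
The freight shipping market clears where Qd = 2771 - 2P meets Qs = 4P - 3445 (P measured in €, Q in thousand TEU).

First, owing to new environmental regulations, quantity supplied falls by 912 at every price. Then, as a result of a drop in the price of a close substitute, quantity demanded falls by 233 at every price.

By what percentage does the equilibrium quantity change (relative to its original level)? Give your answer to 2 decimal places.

-65.71

Before the shock: 2771 - 2P = 4P - 3445 ⇒ 6216 = 6P ⇒ P = 1036, Q = 699.
With the change applied: demand Qd = 2538 - 2P, supply Qs = 4P - 4357.
Clearing the new market: 2538 - 2P = 4P - 4357, so P = 6895/6 ≈ 1149.1667 and Q = 719/3 ≈ 239.6667.
%ΔQ = (239.6667 − 699) / 699 × 100 = -65.71%.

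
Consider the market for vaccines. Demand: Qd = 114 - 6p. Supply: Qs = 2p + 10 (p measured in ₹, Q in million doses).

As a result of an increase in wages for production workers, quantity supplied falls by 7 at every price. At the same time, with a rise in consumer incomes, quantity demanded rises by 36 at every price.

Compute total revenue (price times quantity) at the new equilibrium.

Original equilibrium: 114 - 6p = 2p + 10 gives 104 = 8p, so p = 13 and Q = 36.
The shock moves the curves to Qd = 150 - 6p and Qs = 2p + 3.
Clearing the new market: 150 - 6p = 2p + 3, so p = 18.375 and Q = 39.75.
New expenditure = 18.375 × 39.75 = 730.40625.

730.40625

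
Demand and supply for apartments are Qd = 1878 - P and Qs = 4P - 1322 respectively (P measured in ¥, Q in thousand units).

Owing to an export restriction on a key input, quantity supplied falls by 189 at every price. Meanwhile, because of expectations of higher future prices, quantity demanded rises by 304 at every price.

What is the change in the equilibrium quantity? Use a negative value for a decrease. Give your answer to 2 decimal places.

Initially, 1878 - P = 4P - 1322, so 3200 = 5P and P = 640, Q = 1238.
The shock moves the curves to Qd = 2182 - P and Qs = 4P - 1511.
Setting them equal: 2182 - P = 4P - 1511 → 3693 = 5P, so P = 738.6 and Q = 1443.4.
ΔQ = 1443.4 − 1238 = +205.40.

+205.40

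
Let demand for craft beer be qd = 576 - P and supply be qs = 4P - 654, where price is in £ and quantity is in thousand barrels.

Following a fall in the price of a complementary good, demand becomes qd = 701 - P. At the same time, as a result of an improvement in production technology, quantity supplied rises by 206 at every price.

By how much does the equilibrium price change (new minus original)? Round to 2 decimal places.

-16.20

Initially, 576 - P = 4P - 654, so 1230 = 5P and P = 246, q = 330.
With the change applied: demand qd = 701 - P, supply qs = 4P - 448.
New equilibrium: 701 - P = 4P - 448 ⇒ 1149 = 5P ⇒ P = 229.8, q = 471.2.
ΔP = 229.8 − 246 = -16.20.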